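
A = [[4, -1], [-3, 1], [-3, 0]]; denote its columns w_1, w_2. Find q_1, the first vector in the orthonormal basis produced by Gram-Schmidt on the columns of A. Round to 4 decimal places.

q_1 = (0.6860, -0.5145, -0.5145)

q_1 = w_1/‖w_1‖ = (4, -3, -3)/5.8310 = (0.6860, -0.5145, -0.5145).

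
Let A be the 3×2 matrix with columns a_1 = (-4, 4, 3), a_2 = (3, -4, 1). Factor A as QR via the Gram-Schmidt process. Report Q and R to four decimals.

a_1 = (-4, 4, 3); ‖a_1‖ = 6.4031, so q_1 = (-0.6247, 0.6247, 0.4685).
q_1·a_2 = (-0.6247)·3 + 0.6247·(-4) + 0.4685·1 = -3.9043.
u_2 = a_2 + 3.9043·q_1 = (0.5610, -1.5610, 2.8293).
‖u_2‖ = 3.2796, so q_2 = (0.1710, -0.4760, 0.8627).

Q = [[-0.6247, 0.1710], [0.6247, -0.4760], [0.4685, 0.8627]], R = [[6.4031, -3.9043], [0.0000, 3.2796]]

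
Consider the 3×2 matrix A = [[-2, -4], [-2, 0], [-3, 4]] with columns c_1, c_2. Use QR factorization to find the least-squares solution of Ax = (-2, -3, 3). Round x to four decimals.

x = (0.2121, 0.6515)

c_1 = (-2, -2, -3); ‖c_1‖ = 4.1231, so q_1 = (-0.4851, -0.4851, -0.7276).
q_1·c_2 = (-0.4851)·(-4) + (-0.4851)·0 + (-0.7276)·4 = -0.9701.
u_2 = c_2 + 0.9701·q_1 = (-4.4706, -0.4706, 3.2941).
‖u_2‖ = 5.5730, so q_2 = (-0.8022, -0.0844, 0.5911).
Qᵀb = (0.2425, 3.6309).
Back-substitute: x_2 = 3.6309/5.5730 = 0.6515.
x_1 = (0.2425 + 0.9701·0.6515)/4.1231 = 0.2121.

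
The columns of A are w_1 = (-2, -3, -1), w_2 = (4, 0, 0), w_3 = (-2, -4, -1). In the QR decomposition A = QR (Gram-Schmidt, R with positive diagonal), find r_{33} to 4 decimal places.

w_1 = (-2, -3, -1); ‖w_1‖ = 3.7417, so e_1 = (-0.5345, -0.8018, -0.2673).
e_1·w_2 = (-0.5345)·4 + (-0.8018)·0 + (-0.2673)·0 = -2.1381.
u_2 = w_2 + 2.1381·e_1 = (2.8571, -1.7143, -0.5714).
‖u_2‖ = 3.3806, so e_2 = (0.8452, -0.5071, -0.1690).
e_1·w_3 = (-0.5345)·(-2) + (-0.8018)·(-4) + (-0.2673)·(-1) = 4.5434; e_2·w_3 = 0.8452·(-2) + (-0.5071)·(-4) + (-0.1690)·(-1) = 0.5071.
u_3 = w_3 − 4.5434·e_1 − 0.5071·e_2 = (0.0000, -0.1000, 0.3000).
r_{33} = ‖u_3‖ = 0.3162.

r_{33} = 0.3162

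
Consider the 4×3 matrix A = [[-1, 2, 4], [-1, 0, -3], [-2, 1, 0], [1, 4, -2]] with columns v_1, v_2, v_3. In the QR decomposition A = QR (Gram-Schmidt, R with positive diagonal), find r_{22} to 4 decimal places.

r_{22} = 4.5826

v_1 = (-1, -1, -2, 1); ‖v_1‖ = 2.6458, so q_1 = (-0.3780, -0.3780, -0.7559, 0.3780).
q_1·v_2 = (-0.3780)·2 + (-0.3780)·0 + (-0.7559)·1 + 0.3780·4 = 0.0000.
u_2 = v_2 + 0.0000·q_1 = (2.0000, 0.0000, 1.0000, 4.0000).
r_{22} = ‖u_2‖ = 4.5826.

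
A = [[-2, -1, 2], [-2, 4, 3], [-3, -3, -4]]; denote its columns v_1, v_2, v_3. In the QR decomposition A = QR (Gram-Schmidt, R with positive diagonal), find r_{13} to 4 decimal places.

e_1 = v_1/‖v_1‖ = (-2, -2, -3)/4.1231 = (-0.4851, -0.4851, -0.7276).
r_{13} = e_1·v_3 = 0.4851.

r_{13} = 0.4851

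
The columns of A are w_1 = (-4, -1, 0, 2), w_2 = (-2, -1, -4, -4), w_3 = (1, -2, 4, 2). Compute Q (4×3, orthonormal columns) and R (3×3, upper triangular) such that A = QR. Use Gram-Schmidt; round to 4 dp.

e_1 = w_1/‖w_1‖ = (-4, -1, 0, 2)/4.5826 = (-0.8729, -0.2182, 0.0000, 0.4364).
r_{12} = e_1·w_2 = 0.2182.
u_2 = w_2 − 0.2182·e_1 = (-1.8095, -0.9524, -4.0000, -4.0952).
‖u_2‖ = 6.0788, so e_2 = (-0.2977, -0.1567, -0.6580, -0.6737).
r_{13} = e_1·w_3 = 0.4364; r_{23} = e_2·w_3 = -3.9638.
u_3 = w_3 − 0.4364·e_1 + 3.9638·e_2 = (0.2010, -2.5258, 1.3918, -0.8608).
‖u_3‖ = 3.0163, so e_3 = (0.0666, -0.8374, 0.4614, -0.2854).

Q = [[-0.8729, -0.2977, 0.0666], [-0.2182, -0.1567, -0.8374], [0.0000, -0.6580, 0.4614], [0.4364, -0.6737, -0.2854]], R = [[4.5826, 0.2182, 0.4364], [0.0000, 6.0788, -3.9638], [0.0000, 0.0000, 3.0163]]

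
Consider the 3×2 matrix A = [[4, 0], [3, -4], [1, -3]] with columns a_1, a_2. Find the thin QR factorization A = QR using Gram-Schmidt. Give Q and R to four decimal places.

Q = [[0.7845, 0.5708], [0.5883, -0.5613], [0.1961, -0.5993]], R = [[5.0990, -2.9417], [0.0000, 4.0430]]

e_1 = a_1/‖a_1‖ = (4, 3, 1)/5.0990 = (0.7845, 0.5883, 0.1961).
r_{12} = e_1·a_2 = -2.9417.
u_2 = a_2 + 2.9417·e_1 = (2.3077, -2.2692, -2.4231).
‖u_2‖ = 4.0430, so e_2 = (0.5708, -0.5613, -0.5993).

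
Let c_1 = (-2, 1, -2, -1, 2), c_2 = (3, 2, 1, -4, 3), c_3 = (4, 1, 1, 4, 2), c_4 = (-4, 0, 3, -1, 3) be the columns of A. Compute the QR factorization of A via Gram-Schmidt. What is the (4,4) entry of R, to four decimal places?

r_{44} = 5.3080

c_1 = (-2, 1, -2, -1, 2); ‖c_1‖ = 3.7417, so e_1 = (-0.5345, 0.2673, -0.5345, -0.2673, 0.5345).
e_1·c_2 = (-0.5345)·3 + 0.2673·2 + (-0.5345)·1 + (-0.2673)·(-4) + 0.5345·3 = 1.0690.
u_2 = c_2 − 1.0690·e_1 = (3.5714, 1.7143, 1.5714, -3.7143, 2.4286).
‖u_2‖ = 6.1528, so e_2 = (0.5805, 0.2786, 0.2554, -0.6037, 0.3947).
e_1·c_3 = (-0.5345)·4 + 0.2673·1 + (-0.5345)·1 + (-0.2673)·4 + 0.5345·2 = -2.4054; e_2·c_3 = 0.5805·4 + 0.2786·1 + 0.2554·1 + (-0.6037)·4 + 0.3947·2 = 1.2306.
u_3 = c_3 + 2.4054·e_1 − 1.2306·e_2 = (2.0000, 1.3000, -0.6000, 4.1000, 2.8000).
‖u_3‖ = 5.5408, so e_3 = (0.3610, 0.2346, -0.1083, 0.7400, 0.5053).
e_1·c_4 = (-0.5345)·(-4) + 0.2673·0 + (-0.5345)·3 + (-0.2673)·(-1) + 0.5345·3 = 2.4054; e_2·c_4 = 0.5805·(-4) + 0.2786·0 + 0.2554·3 + (-0.6037)·(-1) + 0.3947·3 = 0.2322; e_3·c_4 = 0.3610·(-4) + 0.2346·0 + (-0.1083)·3 + 0.7400·(-1) + 0.5053·3 = -0.9926.
u_4 = c_4 − 2.4054·e_1 − 0.2322·e_2 + 0.9926·e_3 = (-2.4908, -0.4746, 4.1189, 0.5175, 2.1243).
r_{44} = ‖u_4‖ = 5.3080.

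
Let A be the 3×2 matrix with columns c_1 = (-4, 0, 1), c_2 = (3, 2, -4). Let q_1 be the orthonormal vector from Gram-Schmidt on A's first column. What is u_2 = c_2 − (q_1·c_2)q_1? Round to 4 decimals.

u_2 = (-0.7647, 2.0000, -3.0588)

c_1 = (-4, 0, 1); ‖c_1‖ = 4.1231, so q_1 = (-0.9701, 0.0000, 0.2425).
q_1·c_2 = (-0.9701)·3 + 0.0000·2 + 0.2425·(-4) = -3.8806.
u_2 = c_2 + 3.8806·q_1 = (-0.7647, 2.0000, -3.0588).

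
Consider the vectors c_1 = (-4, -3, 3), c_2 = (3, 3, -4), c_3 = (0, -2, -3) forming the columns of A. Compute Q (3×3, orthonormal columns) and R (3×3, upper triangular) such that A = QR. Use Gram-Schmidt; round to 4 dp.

q_1 = c_1/‖c_1‖ = (-4, -3, 3)/5.8310 = (-0.6860, -0.5145, 0.5145).
r_{12} = q_1·c_2 = -5.6595.
u_2 = c_2 + 5.6595·q_1 = (-0.8824, 0.0882, -1.0882).
‖u_2‖ = 1.4038, so q_2 = (-0.6286, 0.0629, -0.7752).
r_{13} = q_1·c_3 = -0.5145; r_{23} = q_2·c_3 = 2.1999.
u_3 = c_3 + 0.5145·q_1 − 2.1999·q_2 = (1.0299, -2.4030, -1.0299).
‖u_3‖ = 2.8099, so q_3 = (0.3665, -0.8552, -0.3665).

Q = [[-0.6860, -0.6286, 0.3665], [-0.5145, 0.0629, -0.8552], [0.5145, -0.7752, -0.3665]], R = [[5.8310, -5.6595, -0.5145], [0.0000, 1.4038, 2.1999], [0.0000, 0.0000, 2.8099]]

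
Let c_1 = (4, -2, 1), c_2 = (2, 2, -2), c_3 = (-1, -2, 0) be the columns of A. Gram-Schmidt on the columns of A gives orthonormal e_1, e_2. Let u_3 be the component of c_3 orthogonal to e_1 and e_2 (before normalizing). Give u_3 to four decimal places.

e_1 = c_1/‖c_1‖ = (4, -2, 1)/4.5826 = (0.8729, -0.4364, 0.2182).
r_{12} = e_1·c_2 = 0.4364.
u_2 = c_2 − 0.4364·e_1 = (1.6190, 2.1905, -2.0952).
‖u_2‖ = 3.4365, so e_2 = (0.4711, 0.6374, -0.6097).
r_{13} = e_1·c_3 = 0.0000; r_{23} = e_2·c_3 = -1.7460.
u_3 = c_3 + 0.0000·e_1 + 1.7460·e_2 = (-0.1774, -0.8871, -1.0645).

u_3 = (-0.1774, -0.8871, -1.0645)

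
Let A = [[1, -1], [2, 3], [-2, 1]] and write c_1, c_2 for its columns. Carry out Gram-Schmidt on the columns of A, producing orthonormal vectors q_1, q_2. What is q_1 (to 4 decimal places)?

q_1 = (0.3333, 0.6667, -0.6667)

c_1 = (1, 2, -2); ‖c_1‖ = 3.0000, so q_1 = (0.3333, 0.6667, -0.6667).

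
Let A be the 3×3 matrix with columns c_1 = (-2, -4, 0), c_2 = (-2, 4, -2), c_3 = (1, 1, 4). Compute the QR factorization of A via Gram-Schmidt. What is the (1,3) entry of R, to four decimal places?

c_1 = (-2, -4, 0); ‖c_1‖ = 4.4721, so e_1 = (-0.4472, -0.8944, 0.0000).
r_{13} = e_1·c_3 = -1.3416.

r_{13} = -1.3416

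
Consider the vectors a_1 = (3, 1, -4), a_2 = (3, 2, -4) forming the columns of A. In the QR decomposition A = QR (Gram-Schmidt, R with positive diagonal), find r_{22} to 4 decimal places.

r_{22} = 0.9806

a_1 = (3, 1, -4); ‖a_1‖ = 5.0990, so q_1 = (0.5883, 0.1961, -0.7845).
q_1·a_2 = 0.5883·3 + 0.1961·2 + (-0.7845)·(-4) = 5.2951.
u_2 = a_2 − 5.2951·q_1 = (-0.1154, 0.9615, 0.1538).
r_{22} = ‖u_2‖ = 0.9806.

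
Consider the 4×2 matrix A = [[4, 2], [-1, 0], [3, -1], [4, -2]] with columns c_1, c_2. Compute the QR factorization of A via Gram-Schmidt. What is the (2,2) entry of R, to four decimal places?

c_1 = (4, -1, 3, 4); ‖c_1‖ = 6.4807, so e_1 = (0.6172, -0.1543, 0.4629, 0.6172).
e_1·c_2 = 0.6172·2 + (-0.1543)·0 + 0.4629·(-1) + 0.6172·(-2) = -0.4629.
u_2 = c_2 + 0.4629·e_1 = (2.2857, -0.0714, -0.7857, -1.7143).
r_{22} = ‖u_2‖ = 2.9641.

r_{22} = 2.9641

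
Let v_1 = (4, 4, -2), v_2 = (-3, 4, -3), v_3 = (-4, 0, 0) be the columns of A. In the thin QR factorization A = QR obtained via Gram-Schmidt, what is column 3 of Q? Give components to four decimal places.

v_1 = (4, 4, -2); ‖v_1‖ = 6.0000, so q_1 = (0.6667, 0.6667, -0.3333).
q_1·v_2 = 0.6667·(-3) + 0.6667·4 + (-0.3333)·(-3) = 1.6667.
u_2 = v_2 − 1.6667·q_1 = (-4.1111, 2.8889, -2.4444).
‖u_2‖ = 5.5877, so q_2 = (-0.7357, 0.5170, -0.4375).
q_1·v_3 = 0.6667·(-4) + 0.6667·0 + (-0.3333)·0 = -2.6667; q_2·v_3 = (-0.7357)·(-4) + 0.5170·0 + (-0.4375)·0 = 2.9430.
u_3 = v_3 + 2.6667·q_1 − 2.9430·q_2 = (-0.0569, 0.2562, 0.3986).
‖u_3‖ = 0.4772, so q_3 = (-0.1193, 0.5369, 0.8352).

q_3 = (-0.1193, 0.5369, 0.8352)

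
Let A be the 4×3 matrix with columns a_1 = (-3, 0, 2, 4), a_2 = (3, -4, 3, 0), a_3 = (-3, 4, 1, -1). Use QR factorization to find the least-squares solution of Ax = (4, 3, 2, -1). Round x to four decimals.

a_1 = (-3, 0, 2, 4); ‖a_1‖ = 5.3852, so q_1 = (-0.5571, 0.0000, 0.3714, 0.7428).
q_1·a_2 = (-0.5571)·3 + 0.0000·(-4) + 0.3714·3 + 0.7428·0 = -0.5571.
u_2 = a_2 + 0.5571·q_1 = (2.6897, -4.0000, 3.2069, 0.4138).
‖u_2‖ = 5.8043, so q_2 = (0.4634, -0.6891, 0.5525, 0.0713).
q_1·a_3 = (-0.5571)·(-3) + 0.0000·4 + 0.3714·1 + 0.7428·(-1) = 1.2999; q_2·a_3 = 0.4634·(-3) + (-0.6891)·4 + 0.5525·1 + 0.0713·(-1) = -3.6655.
u_3 = a_3 − 1.2999·q_1 + 3.6655·q_2 = (-0.5773, 1.4739, 2.5425, -1.7042).
‖u_3‖ = 3.4459, so q_3 = (-0.1675, 0.4277, 0.7378, -0.4946).
Qᵀb = (-2.2283, 0.8198, 2.5833).
Back-substitute: x_3 = 2.5833/3.4459 = 0.7497.
x_2 = (0.8198 + 3.6655·0.7497)/5.8043 = 0.6147.
x_1 = (-2.2283 + 0.5571·0.6147 − 1.2999·0.7497)/5.3852 = -0.5312.

x = (-0.5312, 0.6147, 0.7497)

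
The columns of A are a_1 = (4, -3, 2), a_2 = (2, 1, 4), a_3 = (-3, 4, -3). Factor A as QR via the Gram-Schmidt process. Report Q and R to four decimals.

Q = [[0.7428, 0.0531, 0.6674], [-0.5571, 0.6020, 0.5721], [0.3714, 0.7967, -0.4767]], R = [[5.3852, 2.4140, -5.5709], [0.0000, 3.8952, -0.1416], [0.0000, 0.0000, 1.7162]]

a_1 = (4, -3, 2); ‖a_1‖ = 5.3852, so q_1 = (0.7428, -0.5571, 0.3714).
q_1·a_2 = 0.7428·2 + (-0.5571)·1 + 0.3714·4 = 2.4140.
u_2 = a_2 − 2.4140·q_1 = (0.2069, 2.3448, 3.1034).
‖u_2‖ = 3.8952, so q_2 = (0.0531, 0.6020, 0.7967).
q_1·a_3 = 0.7428·(-3) + (-0.5571)·4 + 0.3714·(-3) = -5.5709; q_2·a_3 = 0.0531·(-3) + 0.6020·4 + 0.7967·(-3) = -0.1416.
u_3 = a_3 + 5.5709·q_1 + 0.1416·q_2 = (1.1455, 0.9818, -0.8182).
‖u_3‖ = 1.7162, so q_3 = (0.6674, 0.5721, -0.4767).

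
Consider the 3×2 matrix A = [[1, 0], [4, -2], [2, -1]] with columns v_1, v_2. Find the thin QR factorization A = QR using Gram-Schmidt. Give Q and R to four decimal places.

Q = [[0.2182, 0.9759], [0.8729, -0.1952], [0.4364, -0.0976]], R = [[4.5826, -2.1822], [0.0000, 0.4880]]

v_1 = (1, 4, 2); ‖v_1‖ = 4.5826, so q_1 = (0.2182, 0.8729, 0.4364).
q_1·v_2 = 0.2182·0 + 0.8729·(-2) + 0.4364·(-1) = -2.1822.
u_2 = v_2 + 2.1822·q_1 = (0.4762, -0.0952, -0.0476).
‖u_2‖ = 0.4880, so q_2 = (0.9759, -0.1952, -0.0976).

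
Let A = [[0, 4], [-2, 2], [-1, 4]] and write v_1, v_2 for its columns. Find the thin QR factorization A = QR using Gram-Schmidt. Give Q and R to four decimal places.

e_1 = v_1/‖v_1‖ = (0, -2, -1)/2.2361 = (0.0000, -0.8944, -0.4472).
r_{12} = e_1·v_2 = -3.5777.
u_2 = v_2 + 3.5777·e_1 = (4.0000, -1.2000, 2.4000).
‖u_2‖ = 4.8166, so e_2 = (0.8305, -0.2491, 0.4983).

Q = [[0.0000, 0.8305], [-0.8944, -0.2491], [-0.4472, 0.4983]], R = [[2.2361, -3.5777], [0.0000, 4.8166]]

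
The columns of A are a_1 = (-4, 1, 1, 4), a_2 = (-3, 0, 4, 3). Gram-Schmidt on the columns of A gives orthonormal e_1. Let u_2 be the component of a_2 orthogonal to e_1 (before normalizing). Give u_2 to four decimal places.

a_1 = (-4, 1, 1, 4); ‖a_1‖ = 5.8310, so e_1 = (-0.6860, 0.1715, 0.1715, 0.6860).
e_1·a_2 = (-0.6860)·(-3) + 0.1715·0 + 0.1715·4 + 0.6860·3 = 4.8020.
u_2 = a_2 − 4.8020·e_1 = (0.2941, -0.8235, 3.1765, -0.2941).

u_2 = (0.2941, -0.8235, 3.1765, -0.2941)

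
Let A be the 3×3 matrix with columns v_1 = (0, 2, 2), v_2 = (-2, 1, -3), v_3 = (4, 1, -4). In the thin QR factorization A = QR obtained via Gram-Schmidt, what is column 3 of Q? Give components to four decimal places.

q_3 = (0.8165, 0.4082, -0.4082)

v_1 = (0, 2, 2); ‖v_1‖ = 2.8284, so q_1 = (0.0000, 0.7071, 0.7071).
q_1·v_2 = 0.0000·(-2) + 0.7071·1 + 0.7071·(-3) = -1.4142.
u_2 = v_2 + 1.4142·q_1 = (-2.0000, 2.0000, -2.0000).
‖u_2‖ = 3.4641, so q_2 = (-0.5774, 0.5774, -0.5774).
q_1·v_3 = 0.0000·4 + 0.7071·1 + 0.7071·(-4) = -2.1213; q_2·v_3 = (-0.5774)·4 + 0.5774·1 + (-0.5774)·(-4) = 0.5774.
u_3 = v_3 + 2.1213·q_1 − 0.5774·q_2 = (4.3333, 2.1667, -2.1667).
‖u_3‖ = 5.3072, so q_3 = (0.8165, 0.4082, -0.4082).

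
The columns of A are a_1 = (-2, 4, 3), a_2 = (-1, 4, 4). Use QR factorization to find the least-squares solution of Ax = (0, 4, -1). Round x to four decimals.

x = (1.2105, -0.7368)

a_1 = (-2, 4, 3); ‖a_1‖ = 5.3852, so e_1 = (-0.3714, 0.7428, 0.5571).
e_1·a_2 = (-0.3714)·(-1) + 0.7428·4 + 0.5571·4 = 5.5709.
u_2 = a_2 − 5.5709·e_1 = (1.0690, -0.1379, 0.8966).
‖u_2‖ = 1.4020, so e_2 = (0.7625, -0.0984, 0.6395).
Qᵀb = (2.4140, -1.0330).
Back-substitute: x_2 = -1.0330/1.4020 = -0.7368.
x_1 = (2.4140 − 5.5709·(-0.7368))/5.3852 = 1.2105.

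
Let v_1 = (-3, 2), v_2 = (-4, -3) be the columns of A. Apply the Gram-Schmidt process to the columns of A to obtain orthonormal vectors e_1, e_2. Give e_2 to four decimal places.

e_2 = (-0.5547, -0.8321)

e_1 = v_1/‖v_1‖ = (-3, 2)/3.6056 = (-0.8321, 0.5547).
r_{12} = e_1·v_2 = 1.6641.
u_2 = v_2 − 1.6641·e_1 = (-2.6154, -3.9231).
‖u_2‖ = 4.7150, so e_2 = (-0.5547, -0.8321).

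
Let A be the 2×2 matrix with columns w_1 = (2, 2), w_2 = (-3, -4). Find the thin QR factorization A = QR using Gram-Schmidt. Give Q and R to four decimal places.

w_1 = (2, 2); ‖w_1‖ = 2.8284, so e_1 = (0.7071, 0.7071).
e_1·w_2 = 0.7071·(-3) + 0.7071·(-4) = -4.9497.
u_2 = w_2 + 4.9497·e_1 = (0.5000, -0.5000).
‖u_2‖ = 0.7071, so e_2 = (0.7071, -0.7071).

Q = [[0.7071, 0.7071], [0.7071, -0.7071]], R = [[2.8284, -4.9497], [0.0000, 0.7071]]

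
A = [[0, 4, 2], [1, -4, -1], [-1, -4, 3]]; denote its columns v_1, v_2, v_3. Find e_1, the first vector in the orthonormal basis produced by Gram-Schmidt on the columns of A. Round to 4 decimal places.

e_1 = v_1/‖v_1‖ = (0, 1, -1)/1.4142 = (0.0000, 0.7071, -0.7071).

e_1 = (0.0000, 0.7071, -0.7071)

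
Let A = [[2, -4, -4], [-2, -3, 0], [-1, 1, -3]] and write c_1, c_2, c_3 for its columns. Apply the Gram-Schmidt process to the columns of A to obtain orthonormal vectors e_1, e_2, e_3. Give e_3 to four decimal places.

c_1 = (2, -2, -1); ‖c_1‖ = 3.0000, so e_1 = (0.6667, -0.6667, -0.3333).
e_1·c_2 = 0.6667·(-4) + (-0.6667)·(-3) + (-0.3333)·1 = -1.0000.
u_2 = c_2 + 1.0000·e_1 = (-3.3333, -3.6667, 0.6667).
‖u_2‖ = 5.0000, so e_2 = (-0.6667, -0.7333, 0.1333).
e_1·c_3 = 0.6667·(-4) + (-0.6667)·0 + (-0.3333)·(-3) = -1.6667; e_2·c_3 = (-0.6667)·(-4) + (-0.7333)·0 + 0.1333·(-3) = 2.2667.
u_3 = c_3 + 1.6667·e_1 − 2.2667·e_2 = (-1.3778, 0.5511, -3.8578).
‖u_3‖ = 4.1333, so e_3 = (-0.3333, 0.1333, -0.9333).

e_3 = (-0.3333, 0.1333, -0.9333)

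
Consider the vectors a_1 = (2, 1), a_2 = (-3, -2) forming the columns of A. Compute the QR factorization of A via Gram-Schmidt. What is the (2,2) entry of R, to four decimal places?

a_1 = (2, 1); ‖a_1‖ = 2.2361, so q_1 = (0.8944, 0.4472).
q_1·a_2 = 0.8944·(-3) + 0.4472·(-2) = -3.5777.
u_2 = a_2 + 3.5777·q_1 = (0.2000, -0.4000).
r_{22} = ‖u_2‖ = 0.4472.

r_{22} = 0.4472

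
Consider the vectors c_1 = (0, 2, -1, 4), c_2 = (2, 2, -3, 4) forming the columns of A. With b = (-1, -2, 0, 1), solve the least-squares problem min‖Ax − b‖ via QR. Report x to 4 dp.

x = (0.2805, -0.2561)

c_1 = (0, 2, -1, 4); ‖c_1‖ = 4.5826, so q_1 = (0.0000, 0.4364, -0.2182, 0.8729).
q_1·c_2 = 0.0000·2 + 0.4364·2 + (-0.2182)·(-3) + 0.8729·4 = 5.0190.
u_2 = c_2 − 5.0190·q_1 = (2.0000, -0.1905, -1.9048, -0.3810).
‖u_2‖ = 2.7946, so q_2 = (0.7157, -0.0682, -0.6816, -0.1363).
Qᵀb = (0.0000, -0.7157).
Back-substitute: x_2 = -0.7157/2.7946 = -0.2561.
x_1 = (0.0000 − 5.0190·(-0.2561))/4.5826 = 0.2805.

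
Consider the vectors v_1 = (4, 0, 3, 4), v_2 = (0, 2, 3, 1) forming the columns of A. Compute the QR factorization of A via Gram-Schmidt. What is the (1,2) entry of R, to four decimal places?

v_1 = (4, 0, 3, 4); ‖v_1‖ = 6.4031, so q_1 = (0.6247, 0.0000, 0.4685, 0.6247).
r_{12} = q_1·v_2 = 2.0303.

r_{12} = 2.0303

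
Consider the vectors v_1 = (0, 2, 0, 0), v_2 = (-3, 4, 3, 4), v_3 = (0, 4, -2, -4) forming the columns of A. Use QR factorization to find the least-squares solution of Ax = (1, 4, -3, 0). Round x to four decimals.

v_1 = (0, 2, 0, 0); ‖v_1‖ = 2.0000, so q_1 = (0.0000, 1.0000, 0.0000, 0.0000).
q_1·v_2 = 0.0000·(-3) + 1.0000·4 + 0.0000·3 + 0.0000·4 = 4.0000.
u_2 = v_2 − 4.0000·q_1 = (-3.0000, 0.0000, 3.0000, 4.0000).
‖u_2‖ = 5.8310, so q_2 = (-0.5145, 0.0000, 0.5145, 0.6860).
q_1·v_3 = 0.0000·0 + 1.0000·4 + 0.0000·(-2) + 0.0000·(-4) = 4.0000; q_2·v_3 = (-0.5145)·0 + 0.0000·4 + 0.5145·(-2) + 0.6860·(-4) = -3.7730.
u_3 = v_3 − 4.0000·q_1 + 3.7730·q_2 = (-1.9412, 0.0000, -0.0588, -1.4118).
‖u_3‖ = 2.4010, so q_3 = (-0.8085, 0.0000, -0.0245, -0.5880).
Qᵀb = (4.0000, -2.0580, -0.7350).
Back-substitute: x_3 = -0.7350/2.4010 = -0.3061.
x_2 = (-2.0580 + 3.7730·(-0.3061))/5.8310 = -0.5510.
x_1 = (4.0000 − 4.0000·(-0.5510) − 4.0000·(-0.3061))/2.0000 = 3.7143.

x = (3.7143, -0.5510, -0.3061)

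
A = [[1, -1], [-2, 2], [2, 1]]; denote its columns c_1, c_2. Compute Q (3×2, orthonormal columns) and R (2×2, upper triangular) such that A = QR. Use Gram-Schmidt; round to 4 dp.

q_1 = c_1/‖c_1‖ = (1, -2, 2)/3.0000 = (0.3333, -0.6667, 0.6667).
r_{12} = q_1·c_2 = -1.0000.
u_2 = c_2 + 1.0000·q_1 = (-0.6667, 1.3333, 1.6667).
‖u_2‖ = 2.2361, so q_2 = (-0.2981, 0.5963, 0.7454).

Q = [[0.3333, -0.2981], [-0.6667, 0.5963], [0.6667, 0.7454]], R = [[3.0000, -1.0000], [0.0000, 2.2361]]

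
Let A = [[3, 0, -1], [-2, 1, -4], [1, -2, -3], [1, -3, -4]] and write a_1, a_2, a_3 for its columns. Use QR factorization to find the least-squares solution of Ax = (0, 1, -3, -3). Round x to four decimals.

x = (-0.0168, 1.0957, 0.0387)

e_1 = a_1/‖a_1‖ = (3, -2, 1, 1)/3.8730 = (0.7746, -0.5164, 0.2582, 0.2582).
r_{12} = e_1·a_2 = -1.8074.
u_2 = a_2 + 1.8074·e_1 = (1.4000, 0.0667, -1.5333, -2.5333).
‖u_2‖ = 3.2762, so e_2 = (0.4273, 0.0203, -0.4680, -0.7733).
r_{13} = e_1·a_3 = -0.5164; r_{23} = e_2·a_3 = 3.9884.
u_3 = a_3 + 0.5164·e_1 − 3.9884·e_2 = (-2.3043, -4.3478, -1.0000, -0.7826).
‖u_3‖ = 5.0819, so e_3 = (-0.4534, -0.8555, -0.1968, -0.1540).
Qᵀb = (-2.0656, 3.7442, 0.1968).
Back-substitute: x_3 = 0.1968/5.0819 = 0.0387.
x_2 = (3.7442 − 3.9884·0.0387)/3.2762 = 1.0957.
x_1 = (-2.0656 + 1.8074·1.0957 + 0.5164·0.0387)/3.8730 = -0.0168.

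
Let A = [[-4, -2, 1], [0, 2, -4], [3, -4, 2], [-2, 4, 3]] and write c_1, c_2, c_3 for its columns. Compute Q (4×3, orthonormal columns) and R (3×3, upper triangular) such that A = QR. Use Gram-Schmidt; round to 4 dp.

Q = [[-0.7428, -0.6175, -0.0665], [0.0000, 0.3379, -0.6761], [0.5571, -0.4661, 0.3436], [-0.3714, 0.5360, 0.6484]], R = [[5.3852, -2.2283, -0.7428], [0.0000, 5.9190, -1.2933], [0.0000, 0.0000, 5.2703]]

q_1 = c_1/‖c_1‖ = (-4, 0, 3, -2)/5.3852 = (-0.7428, 0.0000, 0.5571, -0.3714).
r_{12} = q_1·c_2 = -2.2283.
u_2 = c_2 + 2.2283·q_1 = (-3.6552, 2.0000, -2.7586, 3.1724).
‖u_2‖ = 5.9190, so q_2 = (-0.6175, 0.3379, -0.4661, 0.5360).
r_{13} = q_1·c_3 = -0.7428; r_{23} = q_2·c_3 = -1.2933.
u_3 = c_3 + 0.7428·q_1 + 1.2933·q_2 = (-0.3504, -3.5630, 1.8110, 3.4173).
‖u_3‖ = 5.2703, so q_3 = (-0.0665, -0.6761, 0.3436, 0.6484).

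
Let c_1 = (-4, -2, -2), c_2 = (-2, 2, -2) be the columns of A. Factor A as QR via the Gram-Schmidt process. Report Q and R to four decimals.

Q = [[-0.8165, -0.2182], [-0.4082, 0.8729], [-0.4082, -0.4364]], R = [[4.8990, 1.6330], [0.0000, 3.0551]]

c_1 = (-4, -2, -2); ‖c_1‖ = 4.8990, so q_1 = (-0.8165, -0.4082, -0.4082).
q_1·c_2 = (-0.8165)·(-2) + (-0.4082)·2 + (-0.4082)·(-2) = 1.6330.
u_2 = c_2 − 1.6330·q_1 = (-0.6667, 2.6667, -1.3333).
‖u_2‖ = 3.0551, so q_2 = (-0.2182, 0.8729, -0.4364).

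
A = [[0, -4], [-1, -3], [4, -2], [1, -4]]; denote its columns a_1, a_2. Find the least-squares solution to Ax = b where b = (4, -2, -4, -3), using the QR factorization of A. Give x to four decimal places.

x = (-0.9259, 0.0370)

a_1 = (0, -1, 4, 1); ‖a_1‖ = 4.2426, so e_1 = (0.0000, -0.2357, 0.9428, 0.2357).
e_1·a_2 = 0.0000·(-4) + (-0.2357)·(-3) + 0.9428·(-2) + 0.2357·(-4) = -2.1213.
u_2 = a_2 + 2.1213·e_1 = (-4.0000, -3.5000, 0.0000, -3.5000).
‖u_2‖ = 6.3640, so e_2 = (-0.6285, -0.5500, 0.0000, -0.5500).
Qᵀb = (-4.0069, 0.2357).
Back-substitute: x_2 = 0.2357/6.3640 = 0.0370.
x_1 = (-4.0069 + 2.1213·0.0370)/4.2426 = -0.9259.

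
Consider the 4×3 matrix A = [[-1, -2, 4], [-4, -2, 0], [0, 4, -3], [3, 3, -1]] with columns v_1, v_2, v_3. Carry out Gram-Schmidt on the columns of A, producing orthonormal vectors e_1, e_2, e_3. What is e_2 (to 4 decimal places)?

e_2 = (-0.2903, 0.2111, 0.9149, 0.1847)

v_1 = (-1, -4, 0, 3); ‖v_1‖ = 5.0990, so e_1 = (-0.1961, -0.7845, 0.0000, 0.5883).
e_1·v_2 = (-0.1961)·(-2) + (-0.7845)·(-2) + 0.0000·4 + 0.5883·3 = 3.7262.
u_2 = v_2 − 3.7262·e_1 = (-1.2692, 0.9231, 4.0000, 0.8077).
‖u_2‖ = 4.3721, so e_2 = (-0.2903, 0.2111, 0.9149, 0.1847).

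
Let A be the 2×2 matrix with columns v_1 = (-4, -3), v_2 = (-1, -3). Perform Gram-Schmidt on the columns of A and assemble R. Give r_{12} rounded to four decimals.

v_1 = (-4, -3); ‖v_1‖ = 5.0000, so q_1 = (-0.8000, -0.6000).
r_{12} = q_1·v_2 = 2.6000.

r_{12} = 2.6000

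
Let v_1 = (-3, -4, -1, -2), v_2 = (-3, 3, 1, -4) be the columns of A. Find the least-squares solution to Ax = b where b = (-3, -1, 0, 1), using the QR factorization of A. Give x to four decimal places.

v_1 = (-3, -4, -1, -2); ‖v_1‖ = 5.4772, so q_1 = (-0.5477, -0.7303, -0.1826, -0.3651).
q_1·v_2 = (-0.5477)·(-3) + (-0.7303)·3 + (-0.1826)·1 + (-0.3651)·(-4) = 0.7303.
u_2 = v_2 − 0.7303·q_1 = (-2.6000, 3.5333, 1.1333, -3.7333).
‖u_2‖ = 5.8708, so q_2 = (-0.4429, 0.6018, 0.1930, -0.6359).
Qᵀb = (2.0083, 0.0908).
Back-substitute: x_2 = 0.0908/5.8708 = 0.0155.
x_1 = (2.0083 − 0.7303·0.0155)/5.4772 = 0.3646.

x = (0.3646, 0.0155)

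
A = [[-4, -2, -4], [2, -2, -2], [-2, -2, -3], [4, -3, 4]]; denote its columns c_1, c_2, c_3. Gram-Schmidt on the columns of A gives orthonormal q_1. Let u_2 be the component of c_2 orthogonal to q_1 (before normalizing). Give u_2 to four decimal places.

c_1 = (-4, 2, -2, 4); ‖c_1‖ = 6.3246, so q_1 = (-0.6325, 0.3162, -0.3162, 0.6325).
q_1·c_2 = (-0.6325)·(-2) + 0.3162·(-2) + (-0.3162)·(-2) + 0.6325·(-3) = -0.6325.
u_2 = c_2 + 0.6325·q_1 = (-2.4000, -1.8000, -2.2000, -2.6000).

u_2 = (-2.4000, -1.8000, -2.2000, -2.6000)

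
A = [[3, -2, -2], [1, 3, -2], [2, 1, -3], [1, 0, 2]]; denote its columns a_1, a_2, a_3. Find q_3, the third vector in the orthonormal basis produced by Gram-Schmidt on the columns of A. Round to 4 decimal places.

q_3 = (-0.1165, 0.0255, -0.3097, 0.9433)

a_1 = (3, 1, 2, 1); ‖a_1‖ = 3.8730, so q_1 = (0.7746, 0.2582, 0.5164, 0.2582).
q_1·a_2 = 0.7746·(-2) + 0.2582·3 + 0.5164·1 + 0.2582·0 = -0.2582.
u_2 = a_2 + 0.2582·q_1 = (-1.8000, 3.0667, 1.1333, 0.0667).
‖u_2‖ = 3.7327, so q_2 = (-0.4822, 0.8216, 0.3036, 0.0179).
q_1·a_3 = 0.7746·(-2) + 0.2582·(-2) + 0.5164·(-3) + 0.2582·2 = -3.0984; q_2·a_3 = (-0.4822)·(-2) + 0.8216·(-2) + 0.3036·(-3) + 0.0179·2 = -1.5538.
u_3 = a_3 + 3.0984·q_1 + 1.5538·q_2 = (-0.3493, 0.0766, -0.9282, 2.8278).
‖u_3‖ = 2.9976, so q_3 = (-0.1165, 0.0255, -0.3097, 0.9433).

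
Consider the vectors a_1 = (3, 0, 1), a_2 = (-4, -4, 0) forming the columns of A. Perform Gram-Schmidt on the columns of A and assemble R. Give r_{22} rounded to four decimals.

r_{22} = 4.1952

e_1 = a_1/‖a_1‖ = (3, 0, 1)/3.1623 = (0.9487, 0.0000, 0.3162).
r_{12} = e_1·a_2 = -3.7947.
u_2 = a_2 + 3.7947·e_1 = (-0.4000, -4.0000, 1.2000).
r_{22} = ‖u_2‖ = 4.1952.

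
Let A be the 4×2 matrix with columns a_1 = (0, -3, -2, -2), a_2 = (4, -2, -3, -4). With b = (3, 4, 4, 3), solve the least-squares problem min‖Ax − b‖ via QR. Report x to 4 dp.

a_1 = (0, -3, -2, -2); ‖a_1‖ = 4.1231, so q_1 = (0.0000, -0.7276, -0.4851, -0.4851).
q_1·a_2 = 0.0000·4 + (-0.7276)·(-2) + (-0.4851)·(-3) + (-0.4851)·(-4) = 4.8507.
u_2 = a_2 − 4.8507·q_1 = (4.0000, 1.5294, -0.6471, -1.6471).
‖u_2‖ = 4.6336, so q_2 = (0.8633, 0.3301, -0.1396, -0.3555).
Qᵀb = (-6.3059, 2.2851).
Back-substitute: x_2 = 2.2851/4.6336 = 0.4932.
x_1 = (-6.3059 − 4.8507·0.4932)/4.1231 = -2.1096.

x = (-2.1096, 0.4932)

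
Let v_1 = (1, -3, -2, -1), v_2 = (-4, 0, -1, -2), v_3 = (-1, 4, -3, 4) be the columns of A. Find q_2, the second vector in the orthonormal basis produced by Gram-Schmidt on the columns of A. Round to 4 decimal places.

q_1 = v_1/‖v_1‖ = (1, -3, -2, -1)/3.8730 = (0.2582, -0.7746, -0.5164, -0.2582).
r_{12} = q_1·v_2 = 0.0000.
u_2 = v_2 + 0.0000·q_1 = (-4.0000, 0.0000, -1.0000, -2.0000).
‖u_2‖ = 4.5826, so q_2 = (-0.8729, 0.0000, -0.2182, -0.4364).

q_2 = (-0.8729, 0.0000, -0.2182, -0.4364)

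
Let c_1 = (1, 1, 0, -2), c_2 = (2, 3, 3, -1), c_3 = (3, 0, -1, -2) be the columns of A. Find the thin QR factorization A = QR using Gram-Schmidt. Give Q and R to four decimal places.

Q = [[0.4082, 0.2164, 0.8856], [0.4082, 0.4760, -0.3414], [0.0000, 0.7789, -0.1583], [-0.8165, 0.3462, 0.2721]], R = [[2.4495, 2.8577, 2.8577], [0.0000, 3.8514, -0.8222], [0.0000, 0.0000, 2.2710]]

c_1 = (1, 1, 0, -2); ‖c_1‖ = 2.4495, so q_1 = (0.4082, 0.4082, 0.0000, -0.8165).
q_1·c_2 = 0.4082·2 + 0.4082·3 + 0.0000·3 + (-0.8165)·(-1) = 2.8577.
u_2 = c_2 − 2.8577·q_1 = (0.8333, 1.8333, 3.0000, 1.3333).
‖u_2‖ = 3.8514, so q_2 = (0.2164, 0.4760, 0.7789, 0.3462).
q_1·c_3 = 0.4082·3 + 0.4082·0 + 0.0000·(-1) + (-0.8165)·(-2) = 2.8577; q_2·c_3 = 0.2164·3 + 0.4760·0 + 0.7789·(-1) + 0.3462·(-2) = -0.8222.
u_3 = c_3 − 2.8577·q_1 + 0.8222·q_2 = (2.0112, -0.7753, -0.3596, 0.6180).
‖u_3‖ = 2.2710, so q_3 = (0.8856, -0.3414, -0.1583, 0.2721).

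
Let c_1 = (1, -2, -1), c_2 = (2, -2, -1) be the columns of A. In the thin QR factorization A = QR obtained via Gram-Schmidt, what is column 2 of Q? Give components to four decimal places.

c_1 = (1, -2, -1); ‖c_1‖ = 2.4495, so e_1 = (0.4082, -0.8165, -0.4082).
e_1·c_2 = 0.4082·2 + (-0.8165)·(-2) + (-0.4082)·(-1) = 2.8577.
u_2 = c_2 − 2.8577·e_1 = (0.8333, 0.3333, 0.1667).
‖u_2‖ = 0.9129, so e_2 = (0.9129, 0.3651, 0.1826).

e_2 = (0.9129, 0.3651, 0.1826)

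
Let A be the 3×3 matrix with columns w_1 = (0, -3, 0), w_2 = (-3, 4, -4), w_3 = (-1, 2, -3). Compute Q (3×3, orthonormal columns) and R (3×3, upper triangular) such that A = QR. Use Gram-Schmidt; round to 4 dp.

Q = [[0.0000, -0.6000, 0.8000], [-1.0000, 0.0000, 0.0000], [0.0000, -0.8000, -0.6000]], R = [[3.0000, -4.0000, -2.0000], [0.0000, 5.0000, 3.0000], [0.0000, 0.0000, 1.0000]]

w_1 = (0, -3, 0); ‖w_1‖ = 3.0000, so q_1 = (0.0000, -1.0000, 0.0000).
q_1·w_2 = 0.0000·(-3) + (-1.0000)·4 + 0.0000·(-4) = -4.0000.
u_2 = w_2 + 4.0000·q_1 = (-3.0000, 0.0000, -4.0000).
‖u_2‖ = 5.0000, so q_2 = (-0.6000, 0.0000, -0.8000).
q_1·w_3 = 0.0000·(-1) + (-1.0000)·2 + 0.0000·(-3) = -2.0000; q_2·w_3 = (-0.6000)·(-1) + 0.0000·2 + (-0.8000)·(-3) = 3.0000.
u_3 = w_3 + 2.0000·q_1 − 3.0000·q_2 = (0.8000, 0.0000, -0.6000).
‖u_3‖ = 1.0000, so q_3 = (0.8000, 0.0000, -0.6000).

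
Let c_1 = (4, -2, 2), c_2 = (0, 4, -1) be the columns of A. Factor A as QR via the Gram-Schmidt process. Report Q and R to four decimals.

c_1 = (4, -2, 2); ‖c_1‖ = 4.8990, so q_1 = (0.8165, -0.4082, 0.4082).
q_1·c_2 = 0.8165·0 + (-0.4082)·4 + 0.4082·(-1) = -2.0412.
u_2 = c_2 + 2.0412·q_1 = (1.6667, 3.1667, -0.1667).
‖u_2‖ = 3.5824, so q_2 = (0.4652, 0.8840, -0.0465).

Q = [[0.8165, 0.4652], [-0.4082, 0.8840], [0.4082, -0.0465]], R = [[4.8990, -2.0412], [0.0000, 3.5824]]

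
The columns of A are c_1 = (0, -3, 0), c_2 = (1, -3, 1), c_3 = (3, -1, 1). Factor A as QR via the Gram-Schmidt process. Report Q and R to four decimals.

Q = [[0.0000, 0.7071, 0.7071], [-1.0000, 0.0000, 0.0000], [0.0000, 0.7071, -0.7071]], R = [[3.0000, 3.0000, 1.0000], [0.0000, 1.4142, 2.8284], [0.0000, 0.0000, 1.4142]]

c_1 = (0, -3, 0); ‖c_1‖ = 3.0000, so e_1 = (0.0000, -1.0000, 0.0000).
e_1·c_2 = 0.0000·1 + (-1.0000)·(-3) + 0.0000·1 = 3.0000.
u_2 = c_2 − 3.0000·e_1 = (1.0000, 0.0000, 1.0000).
‖u_2‖ = 1.4142, so e_2 = (0.7071, 0.0000, 0.7071).
e_1·c_3 = 0.0000·3 + (-1.0000)·(-1) + 0.0000·1 = 1.0000; e_2·c_3 = 0.7071·3 + 0.0000·(-1) + 0.7071·1 = 2.8284.
u_3 = c_3 − 1.0000·e_1 − 2.8284·e_2 = (1.0000, 0.0000, -1.0000).
‖u_3‖ = 1.4142, so e_3 = (0.7071, 0.0000, -0.7071).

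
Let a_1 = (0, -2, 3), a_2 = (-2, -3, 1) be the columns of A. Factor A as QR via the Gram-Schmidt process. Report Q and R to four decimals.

a_1 = (0, -2, 3); ‖a_1‖ = 3.6056, so q_1 = (0.0000, -0.5547, 0.8321).
q_1·a_2 = 0.0000·(-2) + (-0.5547)·(-3) + 0.8321·1 = 2.4962.
u_2 = a_2 − 2.4962·q_1 = (-2.0000, -1.6154, -1.0769).
‖u_2‖ = 2.7873, so q_2 = (-0.7175, -0.5795, -0.3864).

Q = [[0.0000, -0.7175], [-0.5547, -0.5795], [0.8321, -0.3864]], R = [[3.6056, 2.4962], [0.0000, 2.7873]]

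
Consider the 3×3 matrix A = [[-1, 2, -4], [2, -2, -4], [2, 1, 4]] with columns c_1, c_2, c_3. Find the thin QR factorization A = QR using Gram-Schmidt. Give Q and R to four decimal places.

c_1 = (-1, 2, 2); ‖c_1‖ = 3.0000, so q_1 = (-0.3333, 0.6667, 0.6667).
q_1·c_2 = (-0.3333)·2 + 0.6667·(-2) + 0.6667·1 = -1.3333.
u_2 = c_2 + 1.3333·q_1 = (1.5556, -1.1111, 1.8889).
‖u_2‖ = 2.6874, so q_2 = (0.5788, -0.4134, 0.7029).
q_1·c_3 = (-0.3333)·(-4) + 0.6667·(-4) + 0.6667·4 = 1.3333; q_2·c_3 = 0.5788·(-4) + (-0.4134)·(-4) + 0.7029·4 = 2.1499.
u_3 = c_3 − 1.3333·q_1 − 2.1499·q_2 = (-4.8000, -4.0000, 1.6000).
‖u_3‖ = 6.4498, so q_3 = (-0.7442, -0.6202, 0.2481).

Q = [[-0.3333, 0.5788, -0.7442], [0.6667, -0.4134, -0.6202], [0.6667, 0.7029, 0.2481]], R = [[3.0000, -1.3333, 1.3333], [0.0000, 2.6874, 2.1499], [0.0000, 0.0000, 6.4498]]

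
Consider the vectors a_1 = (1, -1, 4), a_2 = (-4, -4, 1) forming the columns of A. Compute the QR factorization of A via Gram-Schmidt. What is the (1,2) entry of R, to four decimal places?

a_1 = (1, -1, 4); ‖a_1‖ = 4.2426, so q_1 = (0.2357, -0.2357, 0.9428).
r_{12} = q_1·a_2 = 0.9428.

r_{12} = 0.9428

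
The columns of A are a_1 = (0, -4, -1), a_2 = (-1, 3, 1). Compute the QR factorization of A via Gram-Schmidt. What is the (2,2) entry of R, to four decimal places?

r_{22} = 1.0290

q_1 = a_1/‖a_1‖ = (0, -4, -1)/4.1231 = (0.0000, -0.9701, -0.2425).
r_{12} = q_1·a_2 = -3.1530.
u_2 = a_2 + 3.1530·q_1 = (-1.0000, -0.0588, 0.2353).
r_{22} = ‖u_2‖ = 1.0290.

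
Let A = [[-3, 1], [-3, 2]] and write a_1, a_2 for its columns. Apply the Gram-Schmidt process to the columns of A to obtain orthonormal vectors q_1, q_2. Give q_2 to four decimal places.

q_2 = (-0.7071, 0.7071)

a_1 = (-3, -3); ‖a_1‖ = 4.2426, so q_1 = (-0.7071, -0.7071).
q_1·a_2 = (-0.7071)·1 + (-0.7071)·2 = -2.1213.
u_2 = a_2 + 2.1213·q_1 = (-0.5000, 0.5000).
‖u_2‖ = 0.7071, so q_2 = (-0.7071, 0.7071).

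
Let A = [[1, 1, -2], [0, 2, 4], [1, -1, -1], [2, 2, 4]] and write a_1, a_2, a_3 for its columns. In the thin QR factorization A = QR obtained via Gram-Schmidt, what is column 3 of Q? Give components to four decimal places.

a_1 = (1, 0, 1, 2); ‖a_1‖ = 2.4495, so e_1 = (0.4082, 0.0000, 0.4082, 0.8165).
e_1·a_2 = 0.4082·1 + 0.0000·2 + 0.4082·(-1) + 0.8165·2 = 1.6330.
u_2 = a_2 − 1.6330·e_1 = (0.3333, 2.0000, -1.6667, 0.6667).
‖u_2‖ = 2.7080, so e_2 = (0.1231, 0.7385, -0.6155, 0.2462).
e_1·a_3 = 0.4082·(-2) + 0.0000·4 + 0.4082·(-1) + 0.8165·4 = 2.0412; e_2·a_3 = 0.1231·(-2) + 0.7385·4 + (-0.6155)·(-1) + 0.2462·4 = 4.3082.
u_3 = a_3 − 2.0412·e_1 − 4.3082·e_2 = (-3.3636, 0.8182, 0.8182, 1.2727).
‖u_3‖ = 3.7779, so e_3 = (-0.8903, 0.2166, 0.2166, 0.3369).

e_3 = (-0.8903, 0.2166, 0.2166, 0.3369)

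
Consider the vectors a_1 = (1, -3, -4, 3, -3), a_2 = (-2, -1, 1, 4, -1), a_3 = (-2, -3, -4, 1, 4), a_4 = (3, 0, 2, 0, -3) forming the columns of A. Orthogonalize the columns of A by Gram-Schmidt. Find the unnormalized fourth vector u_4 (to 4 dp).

u_4 = (1.0782, -1.0996, 0.8449, 0.1814, 0.5139)

q_1 = a_1/‖a_1‖ = (1, -3, -4, 3, -3)/6.6332 = (0.1508, -0.4523, -0.6030, 0.4523, -0.4523).
r_{12} = q_1·a_2 = 1.8091.
u_2 = a_2 − 1.8091·q_1 = (-2.2727, -0.1818, 2.0909, 3.1818, -0.1818).
‖u_2‖ = 4.4415, so q_2 = (-0.5117, -0.0409, 0.4708, 0.7164, -0.0409).
r_{13} = q_1·a_3 = 2.1106; r_{23} = q_2·a_3 = -0.1842.
u_3 = a_3 − 2.1106·q_1 + 0.1842·q_2 = (-2.4124, -2.0530, -2.6406, 0.1774, 4.9470).
‖u_3‖ = 6.4429, so q_3 = (-0.3744, -0.3186, -0.4098, 0.0275, 0.7678).
r_{14} = q_1·a_4 = 0.6030; r_{24} = q_2·a_4 = -0.4708; r_{34} = q_3·a_4 = -4.2464.
u_4 = a_4 − 0.6030·q_1 + 0.4708·q_2 + 4.2464·q_3 = (1.0782, -1.0996, 0.8449, 0.1814, 0.5139).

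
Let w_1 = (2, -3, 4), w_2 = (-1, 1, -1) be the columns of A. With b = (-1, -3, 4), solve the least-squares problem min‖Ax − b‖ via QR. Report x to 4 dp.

x = (2.5000, 5.5000)

w_1 = (2, -3, 4); ‖w_1‖ = 5.3852, so e_1 = (0.3714, -0.5571, 0.7428).
e_1·w_2 = 0.3714·(-1) + (-0.5571)·1 + 0.7428·(-1) = -1.6713.
u_2 = w_2 + 1.6713·e_1 = (-0.3793, 0.0690, 0.2414).
‖u_2‖ = 0.4549, so e_2 = (-0.8339, 0.1516, 0.5307).
Qᵀb = (4.2710, 2.5017).
Back-substitute: x_2 = 2.5017/0.4549 = 5.5000.
x_1 = (4.2710 + 1.6713·5.5000)/5.3852 = 2.5000.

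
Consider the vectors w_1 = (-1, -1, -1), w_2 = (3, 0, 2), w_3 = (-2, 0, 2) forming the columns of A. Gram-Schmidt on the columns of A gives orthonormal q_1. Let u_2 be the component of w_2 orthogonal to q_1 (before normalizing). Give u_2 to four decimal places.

u_2 = (1.3333, -1.6667, 0.3333)

w_1 = (-1, -1, -1); ‖w_1‖ = 1.7321, so q_1 = (-0.5774, -0.5774, -0.5774).
q_1·w_2 = (-0.5774)·3 + (-0.5774)·0 + (-0.5774)·2 = -2.8868.
u_2 = w_2 + 2.8868·q_1 = (1.3333, -1.6667, 0.3333).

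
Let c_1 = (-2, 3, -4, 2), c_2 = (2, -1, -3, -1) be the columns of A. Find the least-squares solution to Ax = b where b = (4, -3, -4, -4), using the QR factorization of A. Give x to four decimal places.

x = (-0.4444, 1.8889)

e_1 = c_1/‖c_1‖ = (-2, 3, -4, 2)/5.7446 = (-0.3482, 0.5222, -0.6963, 0.3482).
r_{12} = e_1·c_2 = 0.5222.
u_2 = c_2 − 0.5222·e_1 = (2.1818, -1.2727, -2.6364, -1.1818).
‖u_2‖ = 3.8376, so e_2 = (0.5685, -0.3316, -0.6870, -0.3080).
Qᵀb = (-1.5667, 7.2488).
Back-substitute: x_2 = 7.2488/3.8376 = 1.8889.
x_1 = (-1.5667 − 0.5222·1.8889)/5.7446 = -0.4444.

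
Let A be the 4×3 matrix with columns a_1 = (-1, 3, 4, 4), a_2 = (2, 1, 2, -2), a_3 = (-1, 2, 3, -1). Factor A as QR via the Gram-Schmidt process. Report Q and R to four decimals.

Q = [[-0.1543, 0.5618, -0.8092], [0.4629, 0.2578, 0.1683], [0.6172, 0.5288, 0.1983], [0.6172, -0.5816, -0.5268]], R = [[6.4807, 0.1543, 2.3146], [0.0000, 3.6022, 2.1217], [0.0000, 0.0000, 2.2674]]

a_1 = (-1, 3, 4, 4); ‖a_1‖ = 6.4807, so e_1 = (-0.1543, 0.4629, 0.6172, 0.6172).
e_1·a_2 = (-0.1543)·2 + 0.4629·1 + 0.6172·2 + 0.6172·(-2) = 0.1543.
u_2 = a_2 − 0.1543·e_1 = (2.0238, 0.9286, 1.9048, -2.0952).
‖u_2‖ = 3.6022, so e_2 = (0.5618, 0.2578, 0.5288, -0.5816).
e_1·a_3 = (-0.1543)·(-1) + 0.4629·2 + 0.6172·3 + 0.6172·(-1) = 2.3146; e_2·a_3 = 0.5618·(-1) + 0.2578·2 + 0.5288·3 + (-0.5816)·(-1) = 2.1217.
u_3 = a_3 − 2.3146·e_1 − 2.1217·e_2 = (-1.8349, 0.3817, 0.4495, -1.1945).
‖u_3‖ = 2.2674, so e_3 = (-0.8092, 0.1683, 0.1983, -0.5268).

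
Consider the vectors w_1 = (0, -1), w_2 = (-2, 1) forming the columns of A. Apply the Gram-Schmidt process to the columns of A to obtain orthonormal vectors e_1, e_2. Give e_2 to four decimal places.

w_1 = (0, -1); ‖w_1‖ = 1.0000, so e_1 = (0.0000, -1.0000).
e_1·w_2 = 0.0000·(-2) + (-1.0000)·1 = -1.0000.
u_2 = w_2 + 1.0000·e_1 = (-2.0000, 0.0000).
‖u_2‖ = 2.0000, so e_2 = (-1.0000, 0.0000).

e_2 = (-1.0000, 0.0000)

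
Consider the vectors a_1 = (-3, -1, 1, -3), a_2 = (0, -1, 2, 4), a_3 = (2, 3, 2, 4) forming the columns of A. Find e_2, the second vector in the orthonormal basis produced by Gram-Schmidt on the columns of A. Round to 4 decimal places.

e_2 = (-0.3279, -0.3522, 0.5951, 0.6437)

a_1 = (-3, -1, 1, -3); ‖a_1‖ = 4.4721, so e_1 = (-0.6708, -0.2236, 0.2236, -0.6708).
e_1·a_2 = (-0.6708)·0 + (-0.2236)·(-1) + 0.2236·2 + (-0.6708)·4 = -2.0125.
u_2 = a_2 + 2.0125·e_1 = (-1.3500, -1.4500, 2.4500, 2.6500).
‖u_2‖ = 4.1170, so e_2 = (-0.3279, -0.3522, 0.5951, 0.6437).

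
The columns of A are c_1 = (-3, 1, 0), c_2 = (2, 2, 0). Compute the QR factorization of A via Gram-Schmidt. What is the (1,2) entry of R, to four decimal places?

e_1 = c_1/‖c_1‖ = (-3, 1, 0)/3.1623 = (-0.9487, 0.3162, 0.0000).
r_{12} = e_1·c_2 = -1.2649.

r_{12} = -1.2649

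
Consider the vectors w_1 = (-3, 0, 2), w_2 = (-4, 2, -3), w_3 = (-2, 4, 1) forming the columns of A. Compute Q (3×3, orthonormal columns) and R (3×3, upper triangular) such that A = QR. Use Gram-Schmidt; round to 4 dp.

Q = [[-0.8321, -0.5107, 0.2166], [0.0000, 0.3905, 0.9206], [0.5547, -0.7660, 0.3249]], R = [[3.6056, 1.6641, 2.2188], [0.0000, 5.1216, 1.8173], [0.0000, 0.0000, 3.5741]]

w_1 = (-3, 0, 2); ‖w_1‖ = 3.6056, so e_1 = (-0.8321, 0.0000, 0.5547).
e_1·w_2 = (-0.8321)·(-4) + 0.0000·2 + 0.5547·(-3) = 1.6641.
u_2 = w_2 − 1.6641·e_1 = (-2.6154, 2.0000, -3.9231).
‖u_2‖ = 5.1216, so e_2 = (-0.5107, 0.3905, -0.7660).
e_1·w_3 = (-0.8321)·(-2) + 0.0000·4 + 0.5547·1 = 2.2188; e_2·w_3 = (-0.5107)·(-2) + 0.3905·4 + (-0.7660)·1 = 1.8173.
u_3 = w_3 − 2.2188·e_1 − 1.8173·e_2 = (0.7742, 3.2903, 1.1613).
‖u_3‖ = 3.5741, so e_3 = (0.2166, 0.9206, 0.3249).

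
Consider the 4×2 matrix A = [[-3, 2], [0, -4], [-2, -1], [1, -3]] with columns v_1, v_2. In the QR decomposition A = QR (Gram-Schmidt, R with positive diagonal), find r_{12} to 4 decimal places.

r_{12} = -1.8708

q_1 = v_1/‖v_1‖ = (-3, 0, -2, 1)/3.7417 = (-0.8018, 0.0000, -0.5345, 0.2673).
r_{12} = q_1·v_2 = -1.8708.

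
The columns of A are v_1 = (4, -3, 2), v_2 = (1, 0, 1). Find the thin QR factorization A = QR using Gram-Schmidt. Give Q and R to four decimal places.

v_1 = (4, -3, 2); ‖v_1‖ = 5.3852, so e_1 = (0.7428, -0.5571, 0.3714).
e_1·v_2 = 0.7428·1 + (-0.5571)·0 + 0.3714·1 = 1.1142.
u_2 = v_2 − 1.1142·e_1 = (0.1724, 0.6207, 0.5862).
‖u_2‖ = 0.8710, so e_2 = (0.1980, 0.7126, 0.6730).

Q = [[0.7428, 0.1980], [-0.5571, 0.7126], [0.3714, 0.6730]], R = [[5.3852, 1.1142], [0.0000, 0.8710]]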